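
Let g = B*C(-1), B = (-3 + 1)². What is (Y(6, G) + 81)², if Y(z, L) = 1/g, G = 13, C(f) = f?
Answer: 104329/16 ≈ 6520.6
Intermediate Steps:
B = 4 (B = (-2)² = 4)
g = -4 (g = 4*(-1) = -4)
Y(z, L) = -¼ (Y(z, L) = 1/(-4) = -¼)
(Y(6, G) + 81)² = (-¼ + 81)² = (323/4)² = 104329/16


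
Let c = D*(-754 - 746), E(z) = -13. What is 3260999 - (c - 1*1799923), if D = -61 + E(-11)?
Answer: 4949922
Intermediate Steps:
D = -74 (D = -61 - 13 = -74)
c = 111000 (c = -74*(-754 - 746) = -74*(-1500) = 111000)
3260999 - (c - 1*1799923) = 3260999 - (111000 - 1*1799923) = 3260999 - (111000 - 1799923) = 3260999 - 1*(-1688923) = 3260999 + 1688923 = 4949922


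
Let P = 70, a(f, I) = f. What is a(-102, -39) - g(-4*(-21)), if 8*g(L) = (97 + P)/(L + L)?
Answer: -137255/1344 ≈ -102.12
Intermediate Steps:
g(L) = 167/(16*L) (g(L) = ((97 + 70)/(L + L))/8 = (167/((2*L)))/8 = (167*(1/(2*L)))/8 = (167/(2*L))/8 = 167/(16*L))
a(-102, -39) - g(-4*(-21)) = -102 - 167/(16*((-4*(-21)))) = -102 - 167/(16*84) = -102 - 1*167/1344 = -102 - 167/1344 = -137255/1344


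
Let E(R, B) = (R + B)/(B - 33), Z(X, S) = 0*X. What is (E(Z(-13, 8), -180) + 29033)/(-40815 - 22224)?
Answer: -2061403/4475769 ≈ -0.46057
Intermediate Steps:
Z(X, S) = 0
E(R, B) = (B + R)/(-33 + B)
(E(Z(-13, 8), -180) + 29033)/(-40815 - 22224) = ((-180 + 0)/(-33 - 180) + 29033)/(-40815 - 22224) = (-180/(-213) + 29033)/(-63039) = (-1/213*(-180) + 29033)*(-1/63039) = (60/71 + 29033)*(-1/63039) = (2061403/71)*(-1/63039) = -2061403/4475769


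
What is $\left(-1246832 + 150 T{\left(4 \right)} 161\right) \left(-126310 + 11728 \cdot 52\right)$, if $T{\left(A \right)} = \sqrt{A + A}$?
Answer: $-602900626272 + 23355271800 \sqrt{2} \approx -5.6987 \cdot 10^{11}$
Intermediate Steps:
$T{\left(A \right)} = \sqrt{2} \sqrt{A}$ ($T{\left(A \right)} = \sqrt{2 A} = \sqrt{2} \sqrt{A}$)
$\left(-1246832 + 150 T{\left(4 \right)} 161\right) \left(-126310 + 11728 \cdot 52\right) = \left(-1246832 + 150 \sqrt{2} \sqrt{4} \cdot 161\right) \left(-126310 + 11728 \cdot 52\right) = \left(-1246832 + 150 \sqrt{2} \cdot 2 \cdot 161\right) \left(-126310 + 609856\right) = \left(-1246832 + 150 \cdot 2 \sqrt{2} \cdot 161\right) 483546 = \left(-1246832 + 300 \sqrt{2} \cdot 161\right) 483546 = \left(-1246832 + 48300 \sqrt{2}\right) 483546 = -602900626272 + 23355271800 \sqrt{2}$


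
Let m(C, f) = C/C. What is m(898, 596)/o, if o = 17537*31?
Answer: 1/543647 ≈ 1.8394e-6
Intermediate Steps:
m(C, f) = 1
o = 543647
m(898, 596)/o = 1/543647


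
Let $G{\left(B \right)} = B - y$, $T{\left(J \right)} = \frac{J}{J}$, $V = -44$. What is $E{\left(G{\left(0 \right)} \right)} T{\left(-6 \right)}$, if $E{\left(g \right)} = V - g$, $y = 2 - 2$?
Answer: $-44$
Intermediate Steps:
$T{\left(J \right)} = 1$
$y = 0$ ($y = 2 - 2 = 0$)
$G{\left(B \right)} = B$ ($G{\left(B \right)} = B - 0 = B + 0 = B$)
$E{\left(g \right)} = -44 - g$
$E{\left(G{\left(0 \right)} \right)} T{\left(-6 \right)} = \left(-44 - 0\right) 1 = \left(-44 + 0\right) 1 = \left(-44\right) 1 = -44$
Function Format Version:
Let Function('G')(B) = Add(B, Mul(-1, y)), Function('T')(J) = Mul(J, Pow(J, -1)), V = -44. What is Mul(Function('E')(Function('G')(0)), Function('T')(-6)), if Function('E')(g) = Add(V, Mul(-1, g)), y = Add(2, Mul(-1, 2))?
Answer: -44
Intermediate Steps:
Function('T')(J) = 1
y = 0 (y = Add(2, -2) = 0)
Function('G')(B) = B (Function('G')(B) = Add(B, Mul(-1, 0)) = Add(B, 0) = B)
Function('E')(g) = Add(-44, Mul(-1, g))
Mul(Function('E')(Function('G')(0)), Function('T')(-6)) = Mul(Add(-44, Mul(-1, 0)), 1) = Mul(Add(-44, 0), 1) = Mul(-44, 1) = -44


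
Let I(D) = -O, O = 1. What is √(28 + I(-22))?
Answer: 3*√3 ≈ 5.1962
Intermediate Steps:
I(D) = -1 (I(D) = -1*1 = -1)
√(28 + I(-22)) = √(28 - 1) = √27 = 3*√3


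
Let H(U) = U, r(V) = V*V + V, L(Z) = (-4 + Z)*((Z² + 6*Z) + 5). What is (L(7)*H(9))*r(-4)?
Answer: 31104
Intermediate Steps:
L(Z) = (-4 + Z)*(5 + Z² + 6*Z)
r(V) = V + V² (r(V) = V² + V = V + V²)
(L(7)*H(9))*r(-4) = ((-20 + 7³ - 19*7 + 2*7²)*9)*(-4*(1 - 4)) = ((-20 + 343 - 133 + 2*49)*9)*(-4*(-3)) = ((-20 + 343 - 133 + 98)*9)*12 = (288*9)*12 = 2592*12 = 31104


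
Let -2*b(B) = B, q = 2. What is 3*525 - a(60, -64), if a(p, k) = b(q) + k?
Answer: 1640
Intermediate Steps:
b(B) = -B/2
a(p, k) = -1 + k (a(p, k) = -½*2 + k = -1 + k)
3*525 - a(60, -64) = 3*525 - (-1 - 64) = 1575 - 1*(-65) = 1575 + 65 = 1640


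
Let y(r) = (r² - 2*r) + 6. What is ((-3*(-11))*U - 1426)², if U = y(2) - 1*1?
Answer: 1590121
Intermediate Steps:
y(r) = 6 + r² - 2*r
U = 5 (U = (6 + 2² - 2*2) - 1*1 = (6 + 4 - 4) - 1 = 6 - 1 = 5)
((-3*(-11))*U - 1426)² = (-3*(-11)*5 - 1426)² = (33*5 - 1426)² = (165 - 1426)² = (-1261)² = 1590121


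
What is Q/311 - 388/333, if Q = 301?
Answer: -20435/103563 ≈ -0.19732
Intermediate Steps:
Q/311 - 388/333 = 301/311 - 388/333 = -20435/103563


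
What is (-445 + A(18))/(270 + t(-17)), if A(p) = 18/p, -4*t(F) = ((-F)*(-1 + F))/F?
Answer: -296/177 ≈ -1.6723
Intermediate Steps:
t(F) = -¼ + F/4 (t(F) = -(-F)*(-1 + F)/(4*F) = -(-F*(-1 + F))/(4*F) = -(1 - F)/4 = -¼ + F/4)
(-445 + A(18))/(270 + t(-17)) = (-445 + 18/18)/(270 + (-¼ + (¼)*(-17))) = (-445 + 18*(1/18))/(270 + (-¼ - 17/4)) = (-445 + 1)/(270 - 9/2) = -444/531/2 = -444*2/531 = -296/177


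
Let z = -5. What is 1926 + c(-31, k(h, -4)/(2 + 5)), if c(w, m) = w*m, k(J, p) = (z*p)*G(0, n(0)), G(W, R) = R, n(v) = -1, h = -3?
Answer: 14102/7 ≈ 2014.6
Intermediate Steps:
k(J, p) = 5*p (k(J, p) = -5*p*(-1) = 5*p)
c(w, m) = m*w
1926 + c(-31, k(h, -4)/(2 + 5)) = 1926 + ((5*(-4))/(2 + 5))*(-31) = 1926 - 20/7*(-31) = 1926 + 620/7 = 14102/7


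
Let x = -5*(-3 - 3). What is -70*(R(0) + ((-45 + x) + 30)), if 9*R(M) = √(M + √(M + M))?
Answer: -1050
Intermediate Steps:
x = 30 (x = -5*(-6) = 30)
R(M) = √(M + √2*√M)/9 (R(M) = √(M + √(M + M))/9 = √(M + √(2*M))/9 = √(M + √2*√M)/9)
-70*(R(0) + ((-45 + x) + 30)) = -70*(√(0 + √2*√0)/9 + ((-45 + 30) + 30)) = -70*(√(0 + √2*0)/9 + (-15 + 30)) = -70*(√(0 + 0)/9 + 15) = -70*(√0/9 + 15) = -70*((⅑)*0 + 15) = -70*(0 + 15) = -70*15 = -1050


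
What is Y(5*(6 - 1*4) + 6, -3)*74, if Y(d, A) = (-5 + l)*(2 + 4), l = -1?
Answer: -2664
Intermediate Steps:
Y(d, A) = -36 (Y(d, A) = (-5 - 1)*(2 + 4) = -6*6 = -36)
Y(5*(6 - 1*4) + 6, -3)*74 = -36*74 = -2664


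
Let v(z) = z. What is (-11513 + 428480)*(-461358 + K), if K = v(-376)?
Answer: -192527840778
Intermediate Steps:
K = -376
(-11513 + 428480)*(-461358 + K) = (-11513 + 428480)*(-461358 - 376) = 416967*(-461734) = -192527840778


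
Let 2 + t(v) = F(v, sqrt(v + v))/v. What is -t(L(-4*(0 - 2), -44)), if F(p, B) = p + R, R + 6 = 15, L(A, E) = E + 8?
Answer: 5/4 ≈ 1.2500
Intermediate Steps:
L(A, E) = 8 + E
R = 9 (R = -6 + 15 = 9)
F(p, B) = 9 + p (F(p, B) = p + 9 = 9 + p)
t(v) = -2 + (9 + v)/v
-t(L(-4*(0 - 2), -44)) = -(9 - (8 - 44))/(8 - 44) = -(9 - 1*(-36))/(-36) = -(-1)*(9 + 36)/36 = -(-1)*45/36 = -1*(-5/4) = 5/4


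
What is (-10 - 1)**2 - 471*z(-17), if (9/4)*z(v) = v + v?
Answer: 21715/3 ≈ 7238.3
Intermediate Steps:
z(v) = 8*v/9 (z(v) = 4*(v + v)/9 = 4*(2*v)/9 = 8*v/9)
(-10 - 1)**2 - 471*z(-17) = (-10 - 1)**2 - 1256*(-17)/3 = (-11)**2 - 471*(-136/9) = 121 + 21352/3 = 21715/3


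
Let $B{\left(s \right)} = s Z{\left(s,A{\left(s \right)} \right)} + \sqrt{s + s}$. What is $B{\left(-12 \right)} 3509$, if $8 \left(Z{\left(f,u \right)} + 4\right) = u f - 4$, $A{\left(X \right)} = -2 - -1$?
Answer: $126324 + 7018 i \sqrt{6} \approx 1.2632 \cdot 10^{5} + 17191.0 i$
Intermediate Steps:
$A{\left(X \right)} = -1$ ($A{\left(X \right)} = -2 + 1 = -1$)
$Z{\left(f,u \right)} = - \frac{9}{2} + \frac{f u}{8}$ ($Z{\left(f,u \right)} = -4 + \frac{u f - 4}{8} = -4 + \frac{f u - 4}{8} = -4 + \frac{-4 + f u}{8} = -4 + \left(- \frac{1}{2} + \frac{f u}{8}\right) = - \frac{9}{2} + \frac{f u}{8}$)
$B{\left(s \right)} = s \left(- \frac{9}{2} - \frac{s}{8}\right) + \sqrt{2} \sqrt{s}$ ($B{\left(s \right)} = s \left(- \frac{9}{2} + \frac{1}{8} s \left(-1\right)\right) + \sqrt{s + s} = s \left(- \frac{9}{2} - \frac{s}{8}\right) + \sqrt{2 s} = s \left(- \frac{9}{2} - \frac{s}{8}\right) + \sqrt{2} \sqrt{s}$)
$B{\left(-12 \right)} 3509 = \left(\sqrt{2} \sqrt{-12} - - \frac{3 \left(36 - 12\right)}{2}\right) 3509 = \left(\sqrt{2} \cdot 2 i \sqrt{3} - \left(- \frac{3}{2}\right) 24\right) 3509 = \left(2 i \sqrt{6} + 36\right) 3509 = \left(36 + 2 i \sqrt{6}\right) 3509 = 126324 + 7018 i \sqrt{6}$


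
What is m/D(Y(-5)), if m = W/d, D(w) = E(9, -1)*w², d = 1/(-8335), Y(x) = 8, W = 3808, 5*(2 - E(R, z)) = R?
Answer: -4959325/2 ≈ -2.4797e+6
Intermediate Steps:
E(R, z) = 2 - R/5
d = -1/8335 ≈ -0.00011998
D(w) = w²/5 (D(w) = (2 - ⅕*9)*w² = (2 - 9/5)*w² = w²/5)
m = -31739680 (m = 3808/(-1/8335) = 3808*(-8335) = -31739680)
m/D(Y(-5)) = -31739680/((⅕)*8²) = -31739680/((⅕)*64) = -31739680/64/5 = -31739680*5/64 = -4959325/2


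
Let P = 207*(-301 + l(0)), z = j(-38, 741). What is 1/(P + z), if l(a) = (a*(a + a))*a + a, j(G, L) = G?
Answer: -1/62345 ≈ -1.6040e-5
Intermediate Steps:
l(a) = a + 2*a³ (l(a) = (a*(2*a))*a + a = (2*a²)*a + a = 2*a³ + a = a + 2*a³)
z = -38
P = -62307 (P = 207*(-301 + (0 + 2*0³)) = 207*(-301 + (0 + 2*0)) = 207*(-301 + (0 + 0)) = 207*(-301 + 0) = 207*(-301) = -62307)
1/(P + z) = 1/(-62307 - 38) = 1/(-62345) = -1/62345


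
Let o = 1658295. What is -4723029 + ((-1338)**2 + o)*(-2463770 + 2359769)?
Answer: -358656227568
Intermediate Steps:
-4723029 + ((-1338)**2 + o)*(-2463770 + 2359769) = -4723029 + ((-1338)**2 + 1658295)*(-2463770 + 2359769) = -4723029 + (1790244 + 1658295)*(-104001) = -4723029 + 3448539*(-104001) = -4723029 - 358651504539 = -358656227568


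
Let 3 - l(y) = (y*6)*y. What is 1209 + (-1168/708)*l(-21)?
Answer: 328583/59 ≈ 5569.2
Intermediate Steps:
l(y) = 3 - 6*y**2 (l(y) = 3 - y*6*y = 3 - 6*y*y = 3 - 6*y**2)
1209 + (-1168/708)*l(-21) = 1209 + (-1168/708)*(3 - 6*(-21)**2) = 1209 + (-1168*1/708)*(3 - 6*441) = 1209 - 292*(3 - 2646)/177 = 1209 - 292/177*(-2643) = 1209 + 257252/59 = 328583/59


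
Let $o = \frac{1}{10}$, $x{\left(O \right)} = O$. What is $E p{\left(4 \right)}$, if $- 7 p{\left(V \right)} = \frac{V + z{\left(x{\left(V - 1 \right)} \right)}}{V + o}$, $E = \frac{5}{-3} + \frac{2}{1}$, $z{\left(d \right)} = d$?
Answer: $- \frac{10}{123} \approx -0.081301$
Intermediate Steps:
$o = \frac{1}{10} \approx 0.1$
$E = \frac{1}{3}$ ($E = 5 \left(- \frac{1}{3}\right) + 2 \cdot 1 = - \frac{5}{3} + 2 = \frac{1}{3} \approx 0.33333$)
$p{\left(V \right)} = - \frac{-1 + 2 V}{7 \left(\frac{1}{10} + V\right)}$ ($p{\left(V \right)} = - \frac{\left(V + \left(V - 1\right)\right) \frac{1}{V + \frac{1}{10}}}{7} = - \frac{\left(V + \left(V - 1\right)\right) \frac{1}{\frac{1}{10} + V}}{7} = - \frac{\left(V + \left(-1 + V\right)\right) \frac{1}{\frac{1}{10} + V}}{7} = - \frac{\left(-1 + 2 V\right) \frac{1}{\frac{1}{10} + V}}{7} = - \frac{\frac{1}{\frac{1}{10} + V} \left(-1 + 2 V\right)}{7} = - \frac{-1 + 2 V}{7 \left(\frac{1}{10} + V\right)}$)
$E p{\left(4 \right)} = \frac{\frac{10}{7} \frac{1}{1 + 10 \cdot 4} \left(1 - 8\right)}{3} = \frac{\frac{10}{7} \frac{1}{1 + 40} \left(1 - 8\right)}{3} = \frac{\frac{10}{7} \cdot \frac{1}{41} \left(-7\right)}{3} = \frac{1}{3} \left(- \frac{10}{41}\right) = - \frac{10}{123}$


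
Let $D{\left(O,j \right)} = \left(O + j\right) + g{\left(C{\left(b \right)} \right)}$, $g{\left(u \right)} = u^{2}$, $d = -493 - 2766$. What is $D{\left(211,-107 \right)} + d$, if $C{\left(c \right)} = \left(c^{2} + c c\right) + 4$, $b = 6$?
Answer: $2621$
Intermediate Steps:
$C{\left(c \right)} = 4 + 2 c^{2}$ ($C{\left(c \right)} = \left(c^{2} + c^{2}\right) + 4 = 2 c^{2} + 4 = 4 + 2 c^{2}$)
$d = -3259$
$D{\left(O,j \right)} = 5776 + O + j$ ($D{\left(O,j \right)} = \left(O + j\right) + \left(4 + 2 \cdot 6^{2}\right)^{2} = \left(O + j\right) + \left(4 + 2 \cdot 36\right)^{2} = \left(O + j\right) + \left(4 + 72\right)^{2} = \left(O + j\right) + 76^{2} = \left(O + j\right) + 5776 = 5776 + O + j$)
$D{\left(211,-107 \right)} + d = \left(5776 + 211 - 107\right) - 3259 = 5880 - 3259 = 2621$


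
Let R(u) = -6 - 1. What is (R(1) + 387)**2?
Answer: 144400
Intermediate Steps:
R(u) = -7
(R(1) + 387)**2 = (-7 + 387)**2 = 380**2 = 144400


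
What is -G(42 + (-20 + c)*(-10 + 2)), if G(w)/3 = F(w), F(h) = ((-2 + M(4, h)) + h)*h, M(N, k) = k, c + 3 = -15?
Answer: -716220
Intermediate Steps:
c = -18 (c = -3 - 15 = -18)
F(h) = h*(-2 + 2*h) (F(h) = ((-2 + h) + h)*h = (-2 + 2*h)*h = h*(-2 + 2*h))
G(w) = 6*w*(-1 + w) (G(w) = 3*(2*w*(-1 + w)) = 6*w*(-1 + w))
-G(42 + (-20 + c)*(-10 + 2)) = -6*(42 + (-20 - 18)*(-10 + 2))*(-1 + (42 + (-20 - 18)*(-10 + 2))) = -6*(42 - 38*(-8))*(-1 + (42 - 38*(-8))) = -6*(42 + 304)*(-1 + (42 + 304)) = -6*346*(-1 + 346) = -6*346*345 = -1*716220 = -716220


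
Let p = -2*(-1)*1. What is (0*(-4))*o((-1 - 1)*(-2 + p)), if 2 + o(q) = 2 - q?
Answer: 0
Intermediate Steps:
p = 2 (p = 2*1 = 2)
o(q) = -q (o(q) = -2 + (2 - q) = -q)
(0*(-4))*o((-1 - 1)*(-2 + p)) = (0*(-4))*(-(-1 - 1)*(-2 + 2)) = 0*(-(-2)*0) = 0*(-1*0) = 0*0 = 0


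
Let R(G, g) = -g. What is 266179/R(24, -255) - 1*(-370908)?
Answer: 94847719/255 ≈ 3.7195e+5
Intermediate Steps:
266179/R(24, -255) - 1*(-370908) = 266179/((-1*(-255))) - 1*(-370908) = 266179/255 + 370908 = 94847719/255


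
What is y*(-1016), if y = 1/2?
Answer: -508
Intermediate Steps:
y = ½ ≈ 0.50000
y*(-1016) = (½)*(-1016) = -508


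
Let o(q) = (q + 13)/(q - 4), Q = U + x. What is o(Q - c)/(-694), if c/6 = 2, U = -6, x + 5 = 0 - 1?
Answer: -11/19432 ≈ -0.00056608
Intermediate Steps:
x = -6 (x = -5 + (0 - 1) = -5 - 1 = -6)
Q = -12 (Q = -6 - 6 = -12)
c = 12 (c = 6*2 = 12)
o(q) = (13 + q)/(-4 + q)
o(Q - c)/(-694) = ((13 + (-12 - 1*12))/(-4 + (-12 - 1*12)))/(-694) = ((13 + (-12 - 12))/(-4 + (-12 - 12)))*(-1/694) = ((13 - 24)/(-4 - 24))*(-1/694) = (-11/(-28))*(-1/694) = -1/28*(-11)*(-1/694) = (11/28)*(-1/694) = -11/19432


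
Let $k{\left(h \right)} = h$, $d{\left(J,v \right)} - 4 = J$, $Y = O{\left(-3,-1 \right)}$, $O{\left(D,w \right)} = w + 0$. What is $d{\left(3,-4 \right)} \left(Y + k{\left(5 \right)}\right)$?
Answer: $28$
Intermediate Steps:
$O{\left(D,w \right)} = w$
$Y = -1$
$d{\left(J,v \right)} = 4 + J$
$d{\left(3,-4 \right)} \left(Y + k{\left(5 \right)}\right) = \left(4 + 3\right) \left(-1 + 5\right) = 7 \cdot 4 = 28$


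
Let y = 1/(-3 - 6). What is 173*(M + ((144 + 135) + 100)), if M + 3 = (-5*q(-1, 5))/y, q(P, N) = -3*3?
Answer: -5017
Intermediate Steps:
q(P, N) = -9
y = -⅑ (y = 1/(-9) = -⅑ ≈ -0.11111)
M = -408 (M = -3 + (-5*(-9))/(-⅑) = -3 + 45*(-9) = -3 - 405 = -408)
173*(M + ((144 + 135) + 100)) = 173*(-408 + ((144 + 135) + 100)) = 173*(-408 + (279 + 100)) = 173*(-408 + 379) = 173*(-29) = -5017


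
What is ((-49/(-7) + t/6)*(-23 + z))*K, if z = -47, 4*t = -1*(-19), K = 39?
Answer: -85085/4 ≈ -21271.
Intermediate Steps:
t = 19/4 (t = (-1*(-19))/4 = (1/4)*19 = 19/4 ≈ 4.7500)
((-49/(-7) + t/6)*(-23 + z))*K = ((-49/(-7) + (19/4)/6)*(-23 - 47))*39 = ((-49*(-1/7) + (19/4)*(1/6))*(-70))*39 = ((7 + 19/24)*(-70))*39 = ((187/24)*(-70))*39 = -6545/12*39 = -85085/4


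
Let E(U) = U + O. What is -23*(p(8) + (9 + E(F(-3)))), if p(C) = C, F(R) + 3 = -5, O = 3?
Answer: -276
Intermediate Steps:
F(R) = -8 (F(R) = -3 - 5 = -8)
E(U) = 3 + U (E(U) = U + 3 = 3 + U)
-23*(p(8) + (9 + E(F(-3)))) = -23*(8 + (9 + (3 - 8))) = -23*(8 + (9 - 5)) = -23*(8 + 4) = -23*12 = -276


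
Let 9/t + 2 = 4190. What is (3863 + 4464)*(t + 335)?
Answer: 3894229801/1396 ≈ 2.7896e+6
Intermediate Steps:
t = 3/1396 (t = 9/(-2 + 4190) = 9/4188 = 9*(1/4188) = 3/1396 ≈ 0.0021490)
(3863 + 4464)*(t + 335) = (3863 + 4464)*(3/1396 + 335) = 8327*(467663/1396) = 3894229801/1396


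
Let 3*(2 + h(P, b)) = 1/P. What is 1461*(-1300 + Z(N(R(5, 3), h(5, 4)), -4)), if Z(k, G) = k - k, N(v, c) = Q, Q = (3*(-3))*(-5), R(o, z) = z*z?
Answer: -1899300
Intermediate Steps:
R(o, z) = z²
h(P, b) = -2 + 1/(3*P)
Q = 45 (Q = -9*(-5) = 45)
N(v, c) = 45
Z(k, G) = 0
1461*(-1300 + Z(N(R(5, 3), h(5, 4)), -4)) = 1461*(-1300 + 0) = 1461*(-1300) = -1899300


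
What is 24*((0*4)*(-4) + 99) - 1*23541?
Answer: -21165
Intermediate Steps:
24*((0*4)*(-4) + 99) - 1*23541 = 24*(0*(-4) + 99) - 23541 = 24*(0 + 99) - 23541 = 24*99 - 23541 = 2376 - 23541 = -21165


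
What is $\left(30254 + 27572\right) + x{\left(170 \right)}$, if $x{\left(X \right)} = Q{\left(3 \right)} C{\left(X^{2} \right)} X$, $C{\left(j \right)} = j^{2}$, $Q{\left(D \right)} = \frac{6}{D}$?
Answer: $283971457826$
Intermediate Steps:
$x{\left(X \right)} = 2 X^{5}$ ($x{\left(X \right)} = \frac{6}{3} \left(X^{2}\right)^{2} X = 6 \cdot \frac{1}{3} X^{4} X = 2 X^{4} X = 2 X^{5}$)
$\left(30254 + 27572\right) + x{\left(170 \right)} = \left(30254 + 27572\right) + 2 \cdot 170^{5} = 57826 + 2 \cdot 141985700000 = 57826 + 283971400000 = 283971457826$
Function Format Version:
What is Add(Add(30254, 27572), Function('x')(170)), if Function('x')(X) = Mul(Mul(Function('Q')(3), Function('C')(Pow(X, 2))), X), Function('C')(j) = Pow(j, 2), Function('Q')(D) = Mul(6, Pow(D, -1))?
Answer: 283971457826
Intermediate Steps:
Function('x')(X) = Mul(2, Pow(X, 5)) (Function('x')(X) = Mul(Mul(Mul(6, Pow(3, -1)), Pow(Pow(X, 2), 2)), X) = Mul(Mul(Mul(6, Rational(1, 3)), Pow(X, 4)), X) = Mul(Mul(2, Pow(X, 4)), X) = Mul(2, Pow(X, 5)))
Add(Add(30254, 27572), Function('x')(170)) = Add(Add(30254, 27572), Mul(2, Pow(170, 5))) = Add(57826, Mul(2, 141985700000)) = Add(57826, 283971400000) = 283971457826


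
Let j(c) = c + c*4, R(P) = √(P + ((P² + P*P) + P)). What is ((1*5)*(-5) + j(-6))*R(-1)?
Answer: 0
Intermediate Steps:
R(P) = √(2*P + 2*P²) (R(P) = √(P + ((P² + P²) + P)) = √(P + (2*P² + P)) = √(P + (P + 2*P²)) = √(2*P + 2*P²))
j(c) = 5*c (j(c) = c + 4*c = 5*c)
((1*5)*(-5) + j(-6))*R(-1) = ((1*5)*(-5) + 5*(-6))*(√2*√(-(1 - 1))) = (5*(-5) - 30)*(√2*√(-1*0)) = (-25 - 30)*(√2*√0) = -55*√2*0 = -55*0 = 0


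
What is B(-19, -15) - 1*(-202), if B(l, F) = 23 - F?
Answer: 240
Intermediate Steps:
B(-19, -15) - 1*(-202) = (23 - 1*(-15)) - 1*(-202) = (23 + 15) + 202 = 38 + 202 = 240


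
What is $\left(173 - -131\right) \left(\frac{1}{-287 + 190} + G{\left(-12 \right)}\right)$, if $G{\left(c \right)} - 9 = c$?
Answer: $- \frac{88768}{97} \approx -915.13$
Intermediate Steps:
$G{\left(c \right)} = 9 + c$
$\left(173 - -131\right) \left(\frac{1}{-287 + 190} + G{\left(-12 \right)}\right) = \left(173 - -131\right) \left(\frac{1}{-287 + 190} + \left(9 - 12\right)\right) = \left(173 + 131\right) \left(\frac{1}{-97} - 3\right) = 304 \left(- \frac{1}{97} - 3\right) = 304 \left(- \frac{292}{97}\right) = - \frac{88768}{97}$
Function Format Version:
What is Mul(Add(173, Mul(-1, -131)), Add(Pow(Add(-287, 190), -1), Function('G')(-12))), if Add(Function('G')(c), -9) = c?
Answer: Rational(-88768, 97) ≈ -915.13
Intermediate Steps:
Function('G')(c) = Add(9, c)
Mul(Add(173, Mul(-1, -131)), Add(Pow(Add(-287, 190), -1), Function('G')(-12))) = Mul(Add(173, Mul(-1, -131)), Add(Pow(Add(-287, 190), -1), Add(9, -12))) = Mul(Add(173, 131), Add(Pow(-97, -1), -3)) = Mul(304, Add(Rational(-1, 97), -3)) = Mul(304, Rational(-292, 97)) = Rational(-88768, 97)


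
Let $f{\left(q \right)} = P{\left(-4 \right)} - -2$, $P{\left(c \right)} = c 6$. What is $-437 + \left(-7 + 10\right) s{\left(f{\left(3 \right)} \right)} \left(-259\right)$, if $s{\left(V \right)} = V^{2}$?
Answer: $-376505$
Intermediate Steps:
$P{\left(c \right)} = 6 c$
$f{\left(q \right)} = -22$ ($f{\left(q \right)} = 6 \left(-4\right) - -2 = -24 + 2 = -22$)
$-437 + \left(-7 + 10\right) s{\left(f{\left(3 \right)} \right)} \left(-259\right) = -437 + \left(-7 + 10\right) \left(-22\right)^{2} \left(-259\right) = -437 + 3 \cdot 484 \left(-259\right) = -437 + 1452 \left(-259\right) = -437 - 376068 = -376505$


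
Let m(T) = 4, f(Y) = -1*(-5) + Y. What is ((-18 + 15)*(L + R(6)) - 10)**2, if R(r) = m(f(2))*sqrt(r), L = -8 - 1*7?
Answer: 2089 - 840*sqrt(6) ≈ 31.429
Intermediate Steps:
f(Y) = 5 + Y
L = -15 (L = -8 - 7 = -15)
R(r) = 4*sqrt(r)
((-18 + 15)*(L + R(6)) - 10)**2 = ((-18 + 15)*(-15 + 4*sqrt(6)) - 10)**2 = (-3*(-15 + 4*sqrt(6)) - 10)**2 = ((45 - 12*sqrt(6)) - 10)**2 = (35 - 12*sqrt(6))**2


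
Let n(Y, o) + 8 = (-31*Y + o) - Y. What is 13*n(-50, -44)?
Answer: 20124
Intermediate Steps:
n(Y, o) = -8 + o - 32*Y (n(Y, o) = -8 + ((-31*Y + o) - Y) = -8 + ((o - 31*Y) - Y) = -8 + (o - 32*Y) = -8 + o - 32*Y)
13*n(-50, -44) = 13*(-8 - 44 - 32*(-50)) = 13*(-8 - 44 + 1600) = 13*1548 = 20124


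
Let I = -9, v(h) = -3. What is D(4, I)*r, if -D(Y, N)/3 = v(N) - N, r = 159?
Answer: -2862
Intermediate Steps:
D(Y, N) = 9 + 3*N (D(Y, N) = -3*(-3 - N) = 9 + 3*N)
D(4, I)*r = (9 + 3*(-9))*159 = (9 - 27)*159 = -18*159 = -2862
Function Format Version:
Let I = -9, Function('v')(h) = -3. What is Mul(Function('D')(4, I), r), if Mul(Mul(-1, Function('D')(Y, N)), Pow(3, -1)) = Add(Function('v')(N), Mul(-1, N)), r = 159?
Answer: -2862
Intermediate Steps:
Function('D')(Y, N) = Add(9, Mul(3, N)) (Function('D')(Y, N) = Mul(-3, Add(-3, Mul(-1, N))) = Add(9, Mul(3, N)))
Mul(Function('D')(4, I), r) = Mul(Add(9, Mul(3, -9)), 159) = Mul(Add(9, -27), 159) = Mul(-18, 159) = -2862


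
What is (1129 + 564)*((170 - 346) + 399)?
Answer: 377539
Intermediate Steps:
(1129 + 564)*((170 - 346) + 399) = 1693*(-176 + 399) = 1693*223 = 377539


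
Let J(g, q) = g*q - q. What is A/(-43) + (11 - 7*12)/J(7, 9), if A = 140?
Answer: -10699/2322 ≈ -4.6077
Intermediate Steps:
J(g, q) = -q + g*q
A/(-43) + (11 - 7*12)/J(7, 9) = 140/(-43) + (11 - 7*12)/((9*(-1 + 7))) = 140*(-1/43) + (11 - 84)/((9*6)) = -140/43 - 73/54 = -10699/2322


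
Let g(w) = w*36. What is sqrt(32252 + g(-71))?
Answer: 32*sqrt(29) ≈ 172.33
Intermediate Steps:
g(w) = 36*w
sqrt(32252 + g(-71)) = sqrt(32252 + 36*(-71)) = sqrt(32252 - 2556) = sqrt(29696) = 32*sqrt(29)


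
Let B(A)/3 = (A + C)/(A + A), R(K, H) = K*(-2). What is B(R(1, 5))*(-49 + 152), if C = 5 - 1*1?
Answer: -309/2 ≈ -154.50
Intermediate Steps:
C = 4 (C = 5 - 1 = 4)
R(K, H) = -2*K
B(A) = 3*(4 + A)/(2*A) (B(A) = 3*((A + 4)/(A + A)) = 3*((4 + A)/((2*A))) = 3*((4 + A)*(1/(2*A))) = 3*((4 + A)/(2*A)) = 3*(4 + A)/(2*A))
B(R(1, 5))*(-49 + 152) = (3/2 + 6/((-2*1)))*(-49 + 152) = (3/2 + 6/(-2))*103 = (3/2 + 6*(-½))*103 = (3/2 - 3)*103 = -3/2*103 = -309/2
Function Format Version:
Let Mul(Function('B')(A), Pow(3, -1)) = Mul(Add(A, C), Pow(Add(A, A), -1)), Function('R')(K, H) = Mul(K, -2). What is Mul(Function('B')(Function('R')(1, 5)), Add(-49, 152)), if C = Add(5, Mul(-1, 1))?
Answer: Rational(-309, 2) ≈ -154.50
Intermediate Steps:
C = 4 (C = Add(5, -1) = 4)
Function('R')(K, H) = Mul(-2, K)
Function('B')(A) = Mul(Rational(3, 2), Pow(A, -1), Add(4, A)) (Function('B')(A) = Mul(3, Mul(Add(A, 4), Pow(Add(A, A), -1))) = Mul(3, Mul(Add(4, A), Pow(Mul(2, A), -1))) = Mul(3, Mul(Add(4, A), Mul(Rational(1, 2), Pow(A, -1)))) = Mul(3, Mul(Rational(1, 2), Pow(A, -1), Add(4, A))) = Mul(Rational(3, 2), Pow(A, -1), Add(4, A)))
Mul(Function('B')(Function('R')(1, 5)), Add(-49, 152)) = Mul(Add(Rational(3, 2), Mul(6, Pow(Mul(-2, 1), -1))), Add(-49, 152)) = Mul(Add(Rational(3, 2), Mul(6, Pow(-2, -1))), 103) = Mul(Add(Rational(3, 2), Mul(6, Rational(-1, 2))), 103) = Mul(Add(Rational(3, 2), -3), 103) = Mul(Rational(-3, 2), 103) = Rational(-309, 2)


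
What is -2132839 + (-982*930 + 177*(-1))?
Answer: -3046276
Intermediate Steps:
-2132839 + (-982*930 + 177*(-1)) = -2132839 + (-913260 - 177) = -2132839 - 913437 = -3046276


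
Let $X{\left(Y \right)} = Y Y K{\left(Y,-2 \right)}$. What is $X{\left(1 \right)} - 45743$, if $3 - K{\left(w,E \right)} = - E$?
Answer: $-45742$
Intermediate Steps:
$K{\left(w,E \right)} = 3 + E$ ($K{\left(w,E \right)} = 3 - - E = 3 + E$)
$X{\left(Y \right)} = Y^{2}$ ($X{\left(Y \right)} = Y Y \left(3 - 2\right) = Y Y 1 = Y Y = Y^{2}$)
$X{\left(1 \right)} - 45743 = 1^{2} - 45743 = 1 - 45743 = -45742$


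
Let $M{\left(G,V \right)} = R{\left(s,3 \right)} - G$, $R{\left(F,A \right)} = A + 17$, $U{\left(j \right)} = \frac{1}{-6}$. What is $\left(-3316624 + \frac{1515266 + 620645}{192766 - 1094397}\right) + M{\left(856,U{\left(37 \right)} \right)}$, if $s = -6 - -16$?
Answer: $- \frac{2991126913171}{901631} \approx -3.3175 \cdot 10^{6}$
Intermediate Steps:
$U{\left(j \right)} = - \frac{1}{6}$
$s = 10$ ($s = -6 + 16 = 10$)
$R{\left(F,A \right)} = 17 + A$
$M{\left(G,V \right)} = 20 - G$ ($M{\left(G,V \right)} = \left(17 + 3\right) - G = 20 - G$)
$\left(-3316624 + \frac{1515266 + 620645}{192766 - 1094397}\right) + M{\left(856,U{\left(37 \right)} \right)} = \left(-3316624 + \frac{1515266 + 620645}{192766 - 1094397}\right) + \left(20 - 856\right) = \left(-3316624 + \frac{2135911}{-901631}\right) + \left(20 - 856\right) = \left(-3316624 + 2135911 \left(- \frac{1}{901631}\right)\right) - 836 = \left(-3316624 - \frac{2135911}{901631}\right) - 836 = - \frac{2990373149655}{901631} - 836 = - \frac{2991126913171}{901631}$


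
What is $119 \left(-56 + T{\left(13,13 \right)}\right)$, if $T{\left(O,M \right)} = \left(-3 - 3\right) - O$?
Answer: $-8925$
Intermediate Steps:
$T{\left(O,M \right)} = -6 - O$
$119 \left(-56 + T{\left(13,13 \right)}\right) = 119 \left(-56 - 19\right) = 119 \left(-75\right) = -8925$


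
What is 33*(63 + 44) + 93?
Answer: 3624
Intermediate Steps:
33*(63 + 44) + 93 = 33*107 + 93 = 3531 + 93 = 3624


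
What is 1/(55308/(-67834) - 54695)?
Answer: -33917/1855117969 ≈ -1.8283e-5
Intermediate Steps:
1/(55308/(-67834) - 54695) = 1/(55308*(-1/67834) - 54695) = 1/(-27654/33917 - 54695) = 1/(-1855117969/33917) = -33917/1855117969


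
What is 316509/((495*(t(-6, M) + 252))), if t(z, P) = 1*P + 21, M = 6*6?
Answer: 105503/50985 ≈ 2.0693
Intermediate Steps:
M = 36
t(z, P) = 21 + P (t(z, P) = P + 21 = 21 + P)
316509/((495*(t(-6, M) + 252))) = 316509/((495*((21 + 36) + 252))) = 316509/((495*(57 + 252))) = 316509/((495*309)) = 316509/152955 = 316509*(1/152955) = 105503/50985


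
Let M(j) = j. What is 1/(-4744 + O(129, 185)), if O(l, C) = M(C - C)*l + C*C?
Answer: 1/29481 ≈ 3.3920e-5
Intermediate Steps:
O(l, C) = C² (O(l, C) = (C - C)*l + C*C = 0*l + C² = 0 + C² = C²)
1/(-4744 + O(129, 185)) = 1/(-4744 + 185²) = 1/(-4744 + 34225) = 1/29481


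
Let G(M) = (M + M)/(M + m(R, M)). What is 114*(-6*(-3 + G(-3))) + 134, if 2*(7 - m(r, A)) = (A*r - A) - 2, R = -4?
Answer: 2722/5 ≈ 544.40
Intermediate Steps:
m(r, A) = 8 + A/2 - A*r/2 (m(r, A) = 7 - ((A*r - A) - 2)/2 = 7 - ((-A + A*r) - 2)/2 = 7 - (-2 - A + A*r)/2 = 7 + (1 + A/2 - A*r/2) = 8 + A/2 - A*r/2)
G(M) = 2*M/(8 + 7*M/2) (G(M) = (M + M)/(M + (8 + M/2 - ½*M*(-4))) = (2*M)/(M + (8 + M/2 + 2*M)) = (2*M)/(M + (8 + 5*M/2)) = (2*M)/(8 + 7*M/2) = 2*M/(8 + 7*M/2))
114*(-6*(-3 + G(-3))) + 134 = 114*(-6*(-3 + 4*(-3)/(16 + 7*(-3)))) + 134 = 114*(-6*(-3 + 4*(-3)/(16 - 21))) + 134 = 114*(-6*(-3 + 4*(-3)/(-5))) + 134 = 114*(-6*(-3 + 4*(-3)*(-⅕))) + 134 = 114*(-6*(-3 + 12/5)) + 134 = 114*(-6*(-⅗)) + 134 = 114*(18/5) + 134 = 2052/5 + 134 = 2722/5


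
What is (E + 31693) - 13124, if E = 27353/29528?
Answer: 548332785/29528 ≈ 18570.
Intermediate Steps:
E = 27353/29528 (E = 27353*(1/29528) = 27353/29528 ≈ 0.92634)
(E + 31693) - 13124 = (27353/29528 + 31693) - 13124 = 935858257/29528 - 13124 = 548332785/29528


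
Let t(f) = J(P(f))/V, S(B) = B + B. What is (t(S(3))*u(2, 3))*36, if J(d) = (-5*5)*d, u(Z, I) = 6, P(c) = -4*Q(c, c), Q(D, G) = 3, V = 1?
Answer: 64800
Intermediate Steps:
P(c) = -12 (P(c) = -4*3 = -12)
J(d) = -25*d
S(B) = 2*B
t(f) = 300 (t(f) = -25*(-12)/1 = 300*1 = 300)
(t(S(3))*u(2, 3))*36 = (300*6)*36 = 1800*36 = 64800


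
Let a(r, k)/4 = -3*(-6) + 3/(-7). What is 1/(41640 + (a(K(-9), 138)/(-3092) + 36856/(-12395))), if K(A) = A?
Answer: 67069345/2792566573399 ≈ 2.4017e-5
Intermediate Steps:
a(r, k) = 492/7 (a(r, k) = 4*(-3*(-6) + 3/(-7)) = 4*(18 + 3*(-⅐)) = 4*(18 - 3/7) = 4*(123/7) = 492/7)
1/(41640 + (a(K(-9), 138)/(-3092) + 36856/(-12395))) = 1/(41640 + ((492/7)/(-3092) + 36856/(-12395))) = 1/(41640 + ((492/7)*(-1/3092) + 36856*(-1/12395))) = 1/(41640 + (-123/5411 - 36856/12395)) = 1/(41640 - 200952401/67069345) = 1/(2792566573399/67069345) = 67069345/2792566573399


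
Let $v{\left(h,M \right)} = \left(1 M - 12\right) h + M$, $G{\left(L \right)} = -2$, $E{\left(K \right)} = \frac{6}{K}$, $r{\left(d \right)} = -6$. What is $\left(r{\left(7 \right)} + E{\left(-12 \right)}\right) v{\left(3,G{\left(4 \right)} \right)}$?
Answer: $286$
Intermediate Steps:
$v{\left(h,M \right)} = M + h \left(-12 + M\right)$ ($v{\left(h,M \right)} = \left(M - 12\right) h + M = \left(-12 + M\right) h + M = h \left(-12 + M\right) + M = M + h \left(-12 + M\right)$)
$\left(r{\left(7 \right)} + E{\left(-12 \right)}\right) v{\left(3,G{\left(4 \right)} \right)} = \left(-6 + \frac{6}{-12}\right) \left(-2 - 36 - 6\right) = \left(-6 + 6 \left(- \frac{1}{12}\right)\right) \left(-2 - 36 - 6\right) = \left(-6 - \frac{1}{2}\right) \left(-44\right) = \left(- \frac{13}{2}\right) \left(-44\right) = 286$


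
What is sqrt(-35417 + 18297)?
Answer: 4*I*sqrt(1070) ≈ 130.84*I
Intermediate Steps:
sqrt(-35417 + 18297) = sqrt(-17120) = 4*I*sqrt(1070)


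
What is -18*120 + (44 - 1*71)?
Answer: -2187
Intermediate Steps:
-18*120 + (44 - 1*71) = -2160 + (44 - 71) = -2160 - 27 = -2187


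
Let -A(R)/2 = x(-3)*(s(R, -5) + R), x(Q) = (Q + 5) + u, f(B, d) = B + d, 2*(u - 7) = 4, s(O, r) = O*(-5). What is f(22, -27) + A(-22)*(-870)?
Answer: 1684315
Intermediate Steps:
s(O, r) = -5*O
u = 9 (u = 7 + (1/2)*4 = 7 + 2 = 9)
x(Q) = 14 + Q (x(Q) = (Q + 5) + 9 = (5 + Q) + 9 = 14 + Q)
A(R) = 88*R (A(R) = -2*(14 - 3)*(-5*R + R) = -22*(-4*R) = -(-88)*R = 88*R)
f(22, -27) + A(-22)*(-870) = (22 - 27) + (88*(-22))*(-870) = -5 - 1936*(-870) = -5 + 1684320 = 1684315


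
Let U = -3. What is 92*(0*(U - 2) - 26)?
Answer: -2392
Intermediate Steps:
92*(0*(U - 2) - 26) = 92*(0*(-3 - 2) - 26) = 92*(0*(-5) - 26) = 92*(0 - 26) = 92*(-26) = -2392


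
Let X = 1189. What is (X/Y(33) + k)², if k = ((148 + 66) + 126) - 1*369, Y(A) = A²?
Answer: 923673664/1185921 ≈ 778.87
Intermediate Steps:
k = -29 (k = (214 + 126) - 369 = 340 - 369 = -29)
(X/Y(33) + k)² = (1189/(33²) - 29)² = (1189/1089 - 29)² = (-30392/1089)² = 923673664/1185921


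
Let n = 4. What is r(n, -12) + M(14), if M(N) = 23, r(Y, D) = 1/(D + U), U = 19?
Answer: 162/7 ≈ 23.143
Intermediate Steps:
r(Y, D) = 1/(19 + D) (r(Y, D) = 1/(D + 19) = 1/(19 + D))
r(n, -12) + M(14) = 1/(19 - 12) + 23 = 1/7 + 23 = ⅐ + 23 = 162/7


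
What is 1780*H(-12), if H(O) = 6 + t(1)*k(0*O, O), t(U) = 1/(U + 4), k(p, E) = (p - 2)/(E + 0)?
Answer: 32218/3 ≈ 10739.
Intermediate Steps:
k(p, E) = (-2 + p)/E
t(U) = 1/(4 + U)
H(O) = 6 - 2/(5*O) (H(O) = 6 + ((-2 + 0*O)/O)/(4 + 1) = 6 + ((-2 + 0)/O)/5 = 6 + (-2/O)/5 = 6 - 2/(5*O))
1780*H(-12) = 1780*(6 - ⅖/(-12)) = 1780*(6 - ⅖*(-1/12)) = 1780*(6 + 1/30) = 1780*(181/30) = 32218/3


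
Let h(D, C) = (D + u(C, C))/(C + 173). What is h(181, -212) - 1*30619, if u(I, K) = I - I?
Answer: -1194322/39 ≈ -30624.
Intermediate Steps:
u(I, K) = 0
h(D, C) = D/(173 + C) (h(D, C) = (D + 0)/(C + 173) = D/(173 + C))
h(181, -212) - 1*30619 = 181/(173 - 212) - 1*30619 = 181/(-39) - 30619 = 181*(-1/39) - 30619 = -181/39 - 30619 = -1194322/39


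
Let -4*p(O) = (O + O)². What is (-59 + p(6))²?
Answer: 9025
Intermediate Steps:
p(O) = -O² (p(O) = -(O + O)²/4 = -4*O²/4 = -O²)
(-59 + p(6))² = (-59 - 1*6²)² = (-59 - 1*36)² = (-59 - 36)² = (-95)² = 9025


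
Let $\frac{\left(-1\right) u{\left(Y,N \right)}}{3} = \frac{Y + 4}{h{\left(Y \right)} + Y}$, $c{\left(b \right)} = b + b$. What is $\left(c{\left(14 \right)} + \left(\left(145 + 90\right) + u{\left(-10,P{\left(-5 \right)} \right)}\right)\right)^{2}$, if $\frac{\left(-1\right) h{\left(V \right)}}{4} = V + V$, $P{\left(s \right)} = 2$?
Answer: $\frac{84897796}{1225} \approx 69304.0$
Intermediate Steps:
$c{\left(b \right)} = 2 b$
$h{\left(V \right)} = - 8 V$ ($h{\left(V \right)} = - 4 \left(V + V\right) = - 4 \cdot 2 V = - 8 V$)
$u{\left(Y,N \right)} = \frac{3 \left(4 + Y\right)}{7 Y}$ ($u{\left(Y,N \right)} = - 3 \frac{Y + 4}{- 8 Y + Y} = - 3 \frac{4 + Y}{\left(-7\right) Y} = - 3 \left(4 + Y\right) \left(- \frac{1}{7 Y}\right) = - 3 \left(- \frac{4 + Y}{7 Y}\right) = \frac{3 \left(4 + Y\right)}{7 Y}$)
$\left(c{\left(14 \right)} + \left(\left(145 + 90\right) + u{\left(-10,P{\left(-5 \right)} \right)}\right)\right)^{2} = \left(2 \cdot 14 + \left(\left(145 + 90\right) + \frac{3 \left(4 - 10\right)}{7 \left(-10\right)}\right)\right)^{2} = \left(28 + \left(235 + \frac{3}{7} \left(- \frac{1}{10}\right) \left(-6\right)\right)\right)^{2} = \left(28 + \left(235 + \frac{9}{35}\right)\right)^{2} = \left(28 + \frac{8234}{35}\right)^{2} = \left(\frac{9214}{35}\right)^{2} = \frac{84897796}{1225}$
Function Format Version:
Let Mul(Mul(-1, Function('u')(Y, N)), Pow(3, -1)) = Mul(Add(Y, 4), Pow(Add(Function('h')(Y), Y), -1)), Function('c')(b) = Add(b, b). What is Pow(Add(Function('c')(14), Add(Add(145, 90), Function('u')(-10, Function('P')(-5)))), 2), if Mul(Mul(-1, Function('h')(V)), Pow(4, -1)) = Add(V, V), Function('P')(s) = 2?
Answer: Rational(84897796, 1225) ≈ 69304.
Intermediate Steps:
Function('c')(b) = Mul(2, b)
Function('h')(V) = Mul(-8, V) (Function('h')(V) = Mul(-4, Add(V, V)) = Mul(-4, Mul(2, V)) = Mul(-8, V))
Function('u')(Y, N) = Mul(Rational(3, 7), Pow(Y, -1), Add(4, Y)) (Function('u')(Y, N) = Mul(-3, Mul(Add(Y, 4), Pow(Add(Mul(-8, Y), Y), -1))) = Mul(-3, Mul(Add(4, Y), Pow(Mul(-7, Y), -1))) = Mul(-3, Mul(Add(4, Y), Mul(Rational(-1, 7), Pow(Y, -1)))) = Mul(-3, Mul(Rational(-1, 7), Pow(Y, -1), Add(4, Y))) = Mul(Rational(3, 7), Pow(Y, -1), Add(4, Y)))
Pow(Add(Function('c')(14), Add(Add(145, 90), Function('u')(-10, Function('P')(-5)))), 2) = Pow(Add(Mul(2, 14), Add(Add(145, 90), Mul(Rational(3, 7), Pow(-10, -1), Add(4, -10)))), 2) = Pow(Add(28, Add(235, Mul(Rational(3, 7), Rational(-1, 10), -6))), 2) = Pow(Add(28, Add(235, Rational(9, 35))), 2) = Pow(Add(28, Rational(8234, 35)), 2) = Pow(Rational(9214, 35), 2) = Rational(84897796, 1225)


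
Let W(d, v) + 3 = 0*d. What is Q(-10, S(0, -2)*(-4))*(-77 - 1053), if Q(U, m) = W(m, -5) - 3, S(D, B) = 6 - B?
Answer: 6780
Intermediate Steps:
W(d, v) = -3 (W(d, v) = -3 + 0*d = -3 + 0 = -3)
Q(U, m) = -6 (Q(U, m) = -3 - 3 = -6)
Q(-10, S(0, -2)*(-4))*(-77 - 1053) = -6*(-77 - 1053) = -6*(-1130) = 6780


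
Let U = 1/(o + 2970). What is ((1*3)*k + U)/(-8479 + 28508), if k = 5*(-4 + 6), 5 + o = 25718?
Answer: 860491/574491807 ≈ 0.0014978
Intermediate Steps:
o = 25713 (o = -5 + 25718 = 25713)
k = 10 (k = 5*2 = 10)
U = 1/28683 (U = 1/(25713 + 2970) = 1/28683 ≈ 3.4864e-5)
((1*3)*k + U)/(-8479 + 28508) = ((1*3)*10 + 1/28683)/(-8479 + 28508) = (3*10 + 1/28683)/20029 = (30 + 1/28683)*(1/20029) = (860491/28683)*(1/20029) = 860491/574491807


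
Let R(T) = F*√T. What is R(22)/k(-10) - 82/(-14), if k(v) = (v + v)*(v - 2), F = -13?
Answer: 41/7 - 13*√22/240 ≈ 5.6031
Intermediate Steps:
R(T) = -13*√T
k(v) = 2*v*(-2 + v) (k(v) = (2*v)*(-2 + v) = 2*v*(-2 + v))
R(22)/k(-10) - 82/(-14) = (-13*√22)/((2*(-10)*(-2 - 10))) - 82/(-14) = (-13*√22)/((2*(-10)*(-12))) - 82*(-1/14) = -13*√22/240 + 41/7 = 41/7 - 13*√22/240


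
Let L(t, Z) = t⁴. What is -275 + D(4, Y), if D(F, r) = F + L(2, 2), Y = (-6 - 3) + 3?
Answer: -255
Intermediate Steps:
Y = -6 (Y = -9 + 3 = -6)
D(F, r) = 16 + F (D(F, r) = F + 2⁴ = F + 16 = 16 + F)
-275 + D(4, Y) = -275 + (16 + 4) = -275 + 20 = -255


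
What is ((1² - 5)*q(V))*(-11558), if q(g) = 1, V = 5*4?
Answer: 46232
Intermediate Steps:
V = 20
((1² - 5)*q(V))*(-11558) = ((1² - 5)*1)*(-11558) = ((1 - 5)*1)*(-11558) = -4*1*(-11558) = -4*(-11558) = 46232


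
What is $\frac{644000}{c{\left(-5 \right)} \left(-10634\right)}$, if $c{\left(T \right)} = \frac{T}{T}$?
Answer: $- \frac{322000}{5317} \approx -60.56$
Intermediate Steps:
$c{\left(T \right)} = 1$
$\frac{644000}{c{\left(-5 \right)} \left(-10634\right)} = \frac{644000}{1 \left(-10634\right)} = \frac{644000}{-10634} = 644000 \left(- \frac{1}{10634}\right) = - \frac{322000}{5317}$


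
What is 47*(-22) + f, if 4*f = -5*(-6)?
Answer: -2053/2 ≈ -1026.5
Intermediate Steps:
f = 15/2 (f = (-5*(-6))/4 = (¼)*30 = 15/2 ≈ 7.5000)
47*(-22) + f = 47*(-22) + 15/2 = -1034 + 15/2 = -2053/2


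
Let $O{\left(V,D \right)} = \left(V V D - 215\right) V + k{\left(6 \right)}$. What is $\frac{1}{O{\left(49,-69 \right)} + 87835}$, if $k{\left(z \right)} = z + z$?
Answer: $- \frac{1}{8040469} \approx -1.2437 \cdot 10^{-7}$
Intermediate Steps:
$k{\left(z \right)} = 2 z$
$O{\left(V,D \right)} = 12 + V \left(-215 + D V^{2}\right)$ ($O{\left(V,D \right)} = \left(V V D - 215\right) V + 2 \cdot 6 = \left(V^{2} D - 215\right) V + 12 = \left(D V^{2} - 215\right) V + 12 = \left(-215 + D V^{2}\right) V + 12 = V \left(-215 + D V^{2}\right) + 12 = 12 + V \left(-215 + D V^{2}\right)$)
$\frac{1}{O{\left(49,-69 \right)} + 87835} = \frac{1}{\left(12 - 10535 - 69 \cdot 49^{3}\right) + 87835} = \frac{1}{\left(12 - 10535 - 8117781\right) + 87835} = \frac{1}{-8128304 + 87835} = \frac{1}{-8040469} = - \frac{1}{8040469}$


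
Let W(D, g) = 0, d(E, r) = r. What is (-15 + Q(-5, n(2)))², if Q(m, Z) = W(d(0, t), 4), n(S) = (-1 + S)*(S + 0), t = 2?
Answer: 225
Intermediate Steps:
n(S) = S*(-1 + S) (n(S) = (-1 + S)*S = S*(-1 + S))
Q(m, Z) = 0
(-15 + Q(-5, n(2)))² = (-15 + 0)² = (-15)² = 225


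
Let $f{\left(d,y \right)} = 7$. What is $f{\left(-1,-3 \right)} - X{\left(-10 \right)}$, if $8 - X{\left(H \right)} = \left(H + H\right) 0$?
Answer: $-1$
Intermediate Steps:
$X{\left(H \right)} = 8$ ($X{\left(H \right)} = 8 - \left(H + H\right) 0 = 8 - 2 H 0 = 8 - 0 = 8 + 0 = 8$)
$f{\left(-1,-3 \right)} - X{\left(-10 \right)} = 7 - 8 = -1$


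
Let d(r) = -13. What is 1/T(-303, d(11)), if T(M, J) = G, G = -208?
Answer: -1/208 ≈ -0.0048077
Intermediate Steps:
T(M, J) = -208
1/T(-303, d(11)) = 1/(-208) = -1/208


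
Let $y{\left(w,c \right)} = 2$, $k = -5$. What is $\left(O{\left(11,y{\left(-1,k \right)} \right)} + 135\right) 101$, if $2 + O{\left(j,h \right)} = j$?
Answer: $14544$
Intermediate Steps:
$O{\left(j,h \right)} = -2 + j$
$\left(O{\left(11,y{\left(-1,k \right)} \right)} + 135\right) 101 = \left(\left(-2 + 11\right) + 135\right) 101 = \left(9 + 135\right) 101 = 144 \cdot 101 = 14544$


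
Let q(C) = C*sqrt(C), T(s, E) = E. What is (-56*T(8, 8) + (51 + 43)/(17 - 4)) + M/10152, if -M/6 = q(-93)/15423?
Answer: -5730/13 + 31*I*sqrt(93)/8698572 ≈ -440.77 + 3.4368e-5*I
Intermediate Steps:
q(C) = C**(3/2)
M = 186*I*sqrt(93)/5141 (M = -6*(-93)**(3/2)/15423 = -6*(-93*I*sqrt(93))/15423 = -(-186)*I*sqrt(93)/5141 = 186*I*sqrt(93)/5141 ≈ 0.3489*I)
(-56*T(8, 8) + (51 + 43)/(17 - 4)) + M/10152 = (-56*8 + (51 + 43)/(17 - 4)) + (186*I*sqrt(93)/5141)/10152 = (-448 + 94/13) + (186*I*sqrt(93)/5141)*(1/10152) = (-448 + 94*(1/13)) + 31*I*sqrt(93)/8698572 = (-448 + 94/13) + 31*I*sqrt(93)/8698572 = -5730/13 + 31*I*sqrt(93)/8698572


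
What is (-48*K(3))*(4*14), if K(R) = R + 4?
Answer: -18816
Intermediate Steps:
K(R) = 4 + R
(-48*K(3))*(4*14) = (-48*(4 + 3))*(4*14) = -48*7*56 = -336*56 = -18816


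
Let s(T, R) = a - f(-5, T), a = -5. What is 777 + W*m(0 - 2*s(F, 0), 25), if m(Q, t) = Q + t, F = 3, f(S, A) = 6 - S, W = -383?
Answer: -21054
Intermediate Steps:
s(T, R) = -16 (s(T, R) = -5 - (6 - 1*(-5)) = -5 - (6 + 5) = -5 - 1*11 = -5 - 11 = -16)
777 + W*m(0 - 2*s(F, 0), 25) = 777 - 383*((0 - 2*(-16)) + 25) = 777 - 383*((0 + 32) + 25) = 777 - 383*(32 + 25) = 777 - 383*57 = 777 - 21831 = -21054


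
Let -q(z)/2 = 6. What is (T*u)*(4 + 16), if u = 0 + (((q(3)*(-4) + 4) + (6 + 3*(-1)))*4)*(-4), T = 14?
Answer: -246400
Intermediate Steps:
q(z) = -12 (q(z) = -2*6 = -12)
u = -880 (u = 0 + (((-12*(-4) + 4) + (6 + 3*(-1)))*4)*(-4) = 0 + (((48 + 4) + (6 - 3))*4)*(-4) = 0 + ((52 + 3)*4)*(-4) = 0 + (55*4)*(-4) = 0 + 220*(-4) = 0 - 880 = -880)
(T*u)*(4 + 16) = (14*(-880))*(4 + 16) = -12320*20 = -246400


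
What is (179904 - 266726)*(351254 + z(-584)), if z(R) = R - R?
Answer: -30496574788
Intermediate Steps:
z(R) = 0
(179904 - 266726)*(351254 + z(-584)) = (179904 - 266726)*(351254 + 0) = -86822*351254 = -30496574788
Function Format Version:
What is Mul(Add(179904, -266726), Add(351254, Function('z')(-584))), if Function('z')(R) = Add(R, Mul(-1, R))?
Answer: -30496574788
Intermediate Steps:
Function('z')(R) = 0
Mul(Add(179904, -266726), Add(351254, Function('z')(-584))) = Mul(Add(179904, -266726), Add(351254, 0)) = Mul(-86822, 351254) = -30496574788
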